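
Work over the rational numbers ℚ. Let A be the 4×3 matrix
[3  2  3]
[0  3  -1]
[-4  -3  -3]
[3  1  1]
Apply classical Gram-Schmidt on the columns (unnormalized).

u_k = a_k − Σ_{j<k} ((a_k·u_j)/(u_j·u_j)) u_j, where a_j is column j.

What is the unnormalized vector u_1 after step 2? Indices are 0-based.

u_1 = (5/34, 3, -9/17, -29/34)

Step 1: u_0 = a_0 = (3, 0, -4, 3).
Step 2: u_1 = a_1 − (21/34)·u_0 = (5/34, 3, -9/17, -29/34).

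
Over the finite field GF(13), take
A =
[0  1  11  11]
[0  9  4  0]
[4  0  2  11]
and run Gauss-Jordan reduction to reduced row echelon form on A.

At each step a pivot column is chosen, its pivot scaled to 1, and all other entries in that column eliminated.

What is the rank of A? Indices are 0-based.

[1] R0 <-> R2
[1] R0 /= 4  ⇒  (1, 0, 7, 6)
[2] R1 /= 9  ⇒  (0, 1, 12, 0)
     R2 -= 1·R1  ⇒  (0, 0, 12, 11)
[3] R2 /= 12  ⇒  (0, 0, 1, 2)
     R0 -= 7·R2  ⇒  (1, 0, 0, 5)
     R1 -= 12·R2  ⇒  (0, 1, 0, 2)

rank = 3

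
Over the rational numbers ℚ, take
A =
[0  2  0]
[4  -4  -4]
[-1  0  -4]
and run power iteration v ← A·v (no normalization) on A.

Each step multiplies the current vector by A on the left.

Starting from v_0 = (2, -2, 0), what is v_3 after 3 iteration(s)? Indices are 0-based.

v_3 = (-144, 368, -80)

v_0 = (2, -2, 0).
v_1 = A·v_0 = (-4, 16, -2).
v_2 = A·v_1 = (32, -72, 12).
v_3 = A·v_2 = (-144, 368, -80).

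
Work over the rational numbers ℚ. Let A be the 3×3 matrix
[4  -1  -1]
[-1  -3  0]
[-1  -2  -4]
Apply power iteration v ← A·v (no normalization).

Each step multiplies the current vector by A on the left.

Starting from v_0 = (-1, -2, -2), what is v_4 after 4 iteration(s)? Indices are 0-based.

v_0 = (-1, -2, -2).
v_1 = A·v_0 = (0, 7, 13).
v_2 = A·v_1 = (-20, -21, -66).
v_3 = A·v_2 = (7, 83, 326).
v_4 = A·v_3 = (-381, -256, -1477).

v_4 = (-381, -256, -1477)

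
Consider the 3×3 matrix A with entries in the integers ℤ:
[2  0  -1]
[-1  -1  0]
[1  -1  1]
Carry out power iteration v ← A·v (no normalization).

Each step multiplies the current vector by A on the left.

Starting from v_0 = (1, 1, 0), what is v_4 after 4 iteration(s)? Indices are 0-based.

v_4 = (0, 0, 16)

v_0 = (1, 1, 0).
v_1 = A·v_0 = (2, -2, 0).
v_2 = A·v_1 = (4, 0, 4).
v_3 = A·v_2 = (4, -4, 8).
v_4 = A·v_3 = (0, 0, 16).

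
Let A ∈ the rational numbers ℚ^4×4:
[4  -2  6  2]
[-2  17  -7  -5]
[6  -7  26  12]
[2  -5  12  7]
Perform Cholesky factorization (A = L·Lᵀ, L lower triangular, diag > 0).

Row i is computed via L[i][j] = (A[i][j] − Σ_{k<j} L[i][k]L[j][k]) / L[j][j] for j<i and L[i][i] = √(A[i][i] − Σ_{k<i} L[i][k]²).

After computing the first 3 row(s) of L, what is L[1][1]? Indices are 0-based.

L[1][1] = 4

Step 1: L[0][0] = √(4) = 2.
  L[1][0] = (-2) / L[0][0] = -1.
Step 2: L[1][1] = √(16) = 4.
  L[2][0] = (6) / L[0][0] = 3.
  L[2][1] = (-4) / L[1][1] = -1.
Step 3: L[2][2] = √(16) = 4.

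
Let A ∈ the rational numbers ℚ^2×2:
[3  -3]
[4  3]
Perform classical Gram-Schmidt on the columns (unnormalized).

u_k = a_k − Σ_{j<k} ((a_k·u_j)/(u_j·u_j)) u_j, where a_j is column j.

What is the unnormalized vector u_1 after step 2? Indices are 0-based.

u_1 = (-84/25, 63/25)

Step 1: u_0 = a_0 = (3, 4).
Step 2: u_1 = a_1 − (3/25)·u_0 = (-84/25, 63/25).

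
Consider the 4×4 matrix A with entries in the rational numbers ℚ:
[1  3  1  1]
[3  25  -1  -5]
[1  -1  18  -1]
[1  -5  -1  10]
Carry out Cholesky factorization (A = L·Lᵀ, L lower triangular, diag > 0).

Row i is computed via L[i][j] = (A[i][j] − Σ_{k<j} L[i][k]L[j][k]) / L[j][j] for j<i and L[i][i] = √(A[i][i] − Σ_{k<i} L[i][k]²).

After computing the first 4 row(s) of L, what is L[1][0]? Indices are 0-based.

Step 1: L[0][0] = √(1) = 1.
  L[1][0] = (3) / L[0][0] = 3.
Step 2: L[1][1] = √(16) = 4.
  L[2][0] = (1) / L[0][0] = 1.
  L[2][1] = (-4) / L[1][1] = -1.
Step 3: L[2][2] = √(16) = 4.
  L[3][0] = (1) / L[0][0] = 1.
  L[3][1] = (-8) / L[1][1] = -2.
  L[3][2] = (-4) / L[2][2] = -1.
Step 4: L[3][3] = √(4) = 2.

L[1][0] = 3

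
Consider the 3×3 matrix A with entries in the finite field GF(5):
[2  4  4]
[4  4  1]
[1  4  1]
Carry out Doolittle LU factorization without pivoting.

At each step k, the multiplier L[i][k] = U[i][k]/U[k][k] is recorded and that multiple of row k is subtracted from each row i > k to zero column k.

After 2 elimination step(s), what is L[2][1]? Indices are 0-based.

L[2][1] = 2

[col 0] pivot 2
  R1 -= 2*R0 → (0, 1, 3)  (L[1][0] := 2)
  R2 -= 3*R0 → (0, 2, 4)  (L[2][0] := 3)
[col 1] pivot 1
  R2 -= 2*R1 → (0, 0, 3)  (L[2][1] := 2)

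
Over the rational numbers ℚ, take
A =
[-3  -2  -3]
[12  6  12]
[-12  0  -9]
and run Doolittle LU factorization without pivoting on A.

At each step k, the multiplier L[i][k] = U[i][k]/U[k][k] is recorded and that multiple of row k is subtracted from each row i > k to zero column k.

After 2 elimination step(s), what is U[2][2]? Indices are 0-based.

k=0: U[0][0]=-3
  eliminate (1,0): mult=-4, new row 1: (0, -2, 0); set L[1][0]=-4
  eliminate (2,0): mult=4, new row 2: (0, 8, 3); set L[2][0]=4
k=1: U[1][1]=-2
  eliminate (2,1): mult=-4, new row 2: (0, 0, 3); set L[2][1]=-4

U[2][2] = 3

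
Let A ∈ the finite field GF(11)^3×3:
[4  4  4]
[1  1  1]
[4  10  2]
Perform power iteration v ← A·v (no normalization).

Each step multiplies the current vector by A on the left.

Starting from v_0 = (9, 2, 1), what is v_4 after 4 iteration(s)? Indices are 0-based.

v_0 = (9, 2, 1).
v_1 = A·v_0 = (4, 1, 3).
v_2 = A·v_1 = (10, 8, 10).
v_3 = A·v_2 = (2, 6, 8).
v_4 = A·v_3 = (9, 5, 7).

v_4 = (9, 5, 7)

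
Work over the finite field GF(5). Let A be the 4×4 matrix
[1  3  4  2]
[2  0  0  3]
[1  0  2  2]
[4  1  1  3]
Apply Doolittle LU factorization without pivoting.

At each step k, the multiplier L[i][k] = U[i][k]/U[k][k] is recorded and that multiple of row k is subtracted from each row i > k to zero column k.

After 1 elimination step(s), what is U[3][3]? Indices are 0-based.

[col 0] pivot 1
  R1 -= 2*R0 → (0, 4, 2, 4)  (L[1][0] := 2)
  R2 -= 1*R0 → (0, 2, 3, 0)  (L[2][0] := 1)
  R3 -= 4*R0 → (0, 4, 0, 0)  (L[3][0] := 4)

U[3][3] = 0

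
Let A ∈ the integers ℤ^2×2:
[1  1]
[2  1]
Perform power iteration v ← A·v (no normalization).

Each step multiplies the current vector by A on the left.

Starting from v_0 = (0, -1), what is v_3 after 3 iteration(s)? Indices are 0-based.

v_3 = (-5, -7)

v_0 = (0, -1).
v_1 = A·v_0 = (-1, -1).
v_2 = A·v_1 = (-2, -3).
v_3 = A·v_2 = (-5, -7).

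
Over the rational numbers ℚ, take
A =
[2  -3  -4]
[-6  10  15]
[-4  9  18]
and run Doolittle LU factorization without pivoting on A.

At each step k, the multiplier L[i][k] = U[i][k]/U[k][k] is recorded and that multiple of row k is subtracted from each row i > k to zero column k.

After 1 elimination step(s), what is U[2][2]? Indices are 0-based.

[col 0] pivot 2
  R1 -= -3*R0 → (0, 1, 3)  (L[1][0] := -3)
  R2 -= -2*R0 → (0, 3, 10)  (L[2][0] := -2)

U[2][2] = 10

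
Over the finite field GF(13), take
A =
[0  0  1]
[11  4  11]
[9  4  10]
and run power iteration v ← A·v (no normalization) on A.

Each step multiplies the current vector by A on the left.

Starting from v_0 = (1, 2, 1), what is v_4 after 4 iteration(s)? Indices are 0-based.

v_0 = (1, 2, 1).
v_1 = A·v_0 = (1, 4, 1).
v_2 = A·v_1 = (1, 12, 9).
v_3 = A·v_2 = (9, 2, 4).
v_4 = A·v_3 = (4, 8, 12).

v_4 = (4, 8, 12)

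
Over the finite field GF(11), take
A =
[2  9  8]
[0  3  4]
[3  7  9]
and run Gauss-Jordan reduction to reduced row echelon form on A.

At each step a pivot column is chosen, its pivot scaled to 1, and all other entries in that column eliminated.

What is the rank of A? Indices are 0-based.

rank = 3

step 1: normalize row 0 (÷2) = (1, 10, 4)
  row 2: subtract 3×row0 = (0, 10, 8)
step 2: normalize row 1 (÷3) = (0, 1, 5)
  row 0: subtract 10×row1 = (1, 0, 9)
  row 2: subtract 10×row1 = (0, 0, 2)
step 3: normalize row 2 (÷2) = (0, 0, 1)
  row 0: subtract 9×row2 = (1, 0, 0)
  row 1: subtract 5×row2 = (0, 1, 0)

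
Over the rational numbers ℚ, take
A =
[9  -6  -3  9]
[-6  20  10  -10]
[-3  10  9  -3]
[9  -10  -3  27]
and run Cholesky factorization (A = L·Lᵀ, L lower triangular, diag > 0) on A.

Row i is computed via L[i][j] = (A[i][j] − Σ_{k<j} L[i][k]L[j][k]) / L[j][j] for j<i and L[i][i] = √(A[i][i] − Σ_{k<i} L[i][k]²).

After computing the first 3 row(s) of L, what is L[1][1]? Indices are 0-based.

Step 1: L[0][0] = √(9) = 3.
  L[1][0] = (-6) / L[0][0] = -2.
Step 2: L[1][1] = √(16) = 4.
  L[2][0] = (-3) / L[0][0] = -1.
  L[2][1] = (8) / L[1][1] = 2.
Step 3: L[2][2] = √(4) = 2.

L[1][1] = 4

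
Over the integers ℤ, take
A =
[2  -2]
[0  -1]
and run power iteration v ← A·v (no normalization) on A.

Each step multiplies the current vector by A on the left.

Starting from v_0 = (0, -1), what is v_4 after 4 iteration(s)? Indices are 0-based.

v_4 = (10, -1)

v_0 = (0, -1).
v_1 = A·v_0 = (2, 1).
v_2 = A·v_1 = (2, -1).
v_3 = A·v_2 = (6, 1).
v_4 = A·v_3 = (10, -1).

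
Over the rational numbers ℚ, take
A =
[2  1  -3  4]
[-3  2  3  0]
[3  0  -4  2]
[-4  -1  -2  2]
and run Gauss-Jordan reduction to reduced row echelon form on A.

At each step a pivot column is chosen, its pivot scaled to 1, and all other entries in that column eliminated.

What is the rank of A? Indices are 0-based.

step 1: normalize row 0 (÷2) = (1, 1/2, -3/2, 2)
  row 1: subtract -3×row0 = (0, 7/2, -3/2, 6)
  row 2: subtract 3×row0 = (0, -3/2, 1/2, -4)
  row 3: subtract -4×row0 = (0, 1, -8, 10)
step 2: normalize row 1 (÷7/2) = (0, 1, -3/7, 12/7)
  row 0: subtract 1/2×row1 = (1, 0, -9/7, 8/7)
  row 2: subtract -3/2×row1 = (0, 0, -1/7, -10/7)
  row 3: subtract 1×row1 = (0, 0, -53/7, 58/7)
step 3: normalize row 2 (÷-1/7) = (0, 0, 1, 10)
  row 0: subtract -9/7×row2 = (1, 0, 0, 14)
  row 1: subtract -3/7×row2 = (0, 1, 0, 6)
  row 3: subtract -53/7×row2 = (0, 0, 0, 84)
step 4: normalize row 3 (÷84) = (0, 0, 0, 1)
  row 0: subtract 14×row3 = (1, 0, 0, 0)
  row 1: subtract 6×row3 = (0, 1, 0, 0)
  row 2: subtract 10×row3 = (0, 0, 1, 0)

rank = 4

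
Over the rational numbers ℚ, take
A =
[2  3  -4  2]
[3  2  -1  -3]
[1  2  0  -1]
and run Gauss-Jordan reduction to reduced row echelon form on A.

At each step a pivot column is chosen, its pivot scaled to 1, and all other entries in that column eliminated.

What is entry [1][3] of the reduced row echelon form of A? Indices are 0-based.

M[1][3] = 4/15

pivot(0,0)=2: scale R0 → (1, 3/2, -2, 1)
  clear (1,0): R1 −= (3)R0 → (0, -5/2, 5, -6)
  clear (2,0): R2 −= (1)R0 → (0, 1/2, 2, -2)
pivot(1,1)=-5/2: scale R1 → (0, 1, -2, 12/5)
  clear (0,1): R0 −= (3/2)R1 → (1, 0, 1, -13/5)
  clear (2,1): R2 −= (1/2)R1 → (0, 0, 3, -16/5)
pivot(2,2)=3: scale R2 → (0, 0, 1, -16/15)
  clear (0,2): R0 −= (1)R2 → (1, 0, 0, -23/15)
  clear (1,2): R1 −= (-2)R2 → (0, 1, 0, 4/15)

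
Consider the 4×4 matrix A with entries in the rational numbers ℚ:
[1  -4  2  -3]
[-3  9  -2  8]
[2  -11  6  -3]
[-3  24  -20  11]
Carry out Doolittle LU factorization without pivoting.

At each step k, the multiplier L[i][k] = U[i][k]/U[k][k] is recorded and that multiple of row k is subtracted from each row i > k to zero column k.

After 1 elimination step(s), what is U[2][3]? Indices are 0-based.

Step 1: pivot at (0,0) is 1.
  row1 ← row1 − (-3)·row0  ⇒  L[1][0]=-3, U row1=(0, -3, 4, -1)
  row2 ← row2 − (2)·row0  ⇒  L[2][0]=2, U row2=(0, -3, 2, 3)
  row3 ← row3 − (-3)·row0  ⇒  L[3][0]=-3, U row3=(0, 12, -14, 2)

U[2][3] = 3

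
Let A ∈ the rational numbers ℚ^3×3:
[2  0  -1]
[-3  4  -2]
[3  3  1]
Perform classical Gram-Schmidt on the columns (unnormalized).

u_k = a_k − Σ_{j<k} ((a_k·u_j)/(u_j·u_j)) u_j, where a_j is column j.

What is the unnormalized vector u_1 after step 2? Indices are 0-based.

u_1 = (3/11, 79/22, 75/22)

Step 1: u_0 = a_0 = (2, -3, 3).
Step 2: u_1 = a_1 − (-3/22)·u_0 = (3/11, 79/22, 75/22).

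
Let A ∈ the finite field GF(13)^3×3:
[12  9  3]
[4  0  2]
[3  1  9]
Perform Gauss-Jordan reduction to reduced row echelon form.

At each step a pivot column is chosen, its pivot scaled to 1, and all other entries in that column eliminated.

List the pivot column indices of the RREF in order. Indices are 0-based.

pivot columns: 0, 1, 2

[1] R0 /= 12  ⇒  (1, 4, 10)
     R1 -= 4·R0  ⇒  (0, 10, 1)
     R2 -= 3·R0  ⇒  (0, 2, 5)
[2] R1 /= 10  ⇒  (0, 1, 4)
     R0 -= 4·R1  ⇒  (1, 0, 7)
     R2 -= 2·R1  ⇒  (0, 0, 10)
[3] R2 /= 10  ⇒  (0, 0, 1)
     R0 -= 7·R2  ⇒  (1, 0, 0)
     R1 -= 4·R2  ⇒  (0, 1, 0)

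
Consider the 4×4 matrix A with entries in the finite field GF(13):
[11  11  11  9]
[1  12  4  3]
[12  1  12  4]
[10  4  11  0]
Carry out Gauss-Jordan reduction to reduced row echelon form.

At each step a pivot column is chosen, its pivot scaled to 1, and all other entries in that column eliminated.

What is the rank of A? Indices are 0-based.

rank = 3

step 1: normalize row 0 (÷11) = (1, 1, 1, 2)
  row 1: subtract 1×row0 = (0, 11, 3, 1)
  row 2: subtract 12×row0 = (0, 2, 0, 6)
  row 3: subtract 10×row0 = (0, 7, 1, 6)
step 2: normalize row 1 (÷11) = (0, 1, 5, 6)
  row 0: subtract 1×row1 = (1, 0, 9, 9)
  row 2: subtract 2×row1 = (0, 0, 3, 7)
  row 3: subtract 7×row1 = (0, 0, 5, 3)
step 3: normalize row 2 (÷3) = (0, 0, 1, 11)
  row 0: subtract 9×row2 = (1, 0, 0, 1)
  row 1: subtract 5×row2 = (0, 1, 0, 3)
  row 3: subtract 5×row2 = (0, 0, 0, 0)
skip col 3 (zero from row 3)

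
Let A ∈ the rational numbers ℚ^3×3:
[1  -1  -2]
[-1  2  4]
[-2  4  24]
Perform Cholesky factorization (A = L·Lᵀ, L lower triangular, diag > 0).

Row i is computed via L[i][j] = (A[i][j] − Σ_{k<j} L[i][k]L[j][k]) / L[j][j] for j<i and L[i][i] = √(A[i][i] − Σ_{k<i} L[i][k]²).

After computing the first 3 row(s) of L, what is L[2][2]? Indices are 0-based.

L[2][2] = 4

Step 1: L[0][0] = √(1) = 1.
  L[1][0] = (-1) / L[0][0] = -1.
Step 2: L[1][1] = √(1) = 1.
  L[2][0] = (-2) / L[0][0] = -2.
  L[2][1] = (2) / L[1][1] = 2.
Step 3: L[2][2] = √(16) = 4.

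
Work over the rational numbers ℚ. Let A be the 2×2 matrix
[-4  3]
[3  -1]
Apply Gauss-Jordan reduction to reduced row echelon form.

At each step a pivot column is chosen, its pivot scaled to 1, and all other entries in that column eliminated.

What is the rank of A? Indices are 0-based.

[1] R0 /= -4  ⇒  (1, -3/4)
     R1 -= 3·R0  ⇒  (0, 5/4)
[2] R1 /= 5/4  ⇒  (0, 1)
     R0 -= -3/4·R1  ⇒  (1, 0)

rank = 2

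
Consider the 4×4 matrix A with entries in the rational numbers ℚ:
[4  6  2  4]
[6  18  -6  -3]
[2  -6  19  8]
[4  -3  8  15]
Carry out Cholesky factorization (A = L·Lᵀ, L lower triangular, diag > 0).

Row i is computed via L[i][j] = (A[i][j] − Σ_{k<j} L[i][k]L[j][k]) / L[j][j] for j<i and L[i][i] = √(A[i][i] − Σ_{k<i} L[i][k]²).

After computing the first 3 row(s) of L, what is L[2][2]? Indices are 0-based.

Step 1: L[0][0] = √(4) = 2.
  L[1][0] = (6) / L[0][0] = 3.
Step 2: L[1][1] = √(9) = 3.
  L[2][0] = (2) / L[0][0] = 1.
  L[2][1] = (-9) / L[1][1] = -3.
Step 3: L[2][2] = √(9) = 3.

L[2][2] = 3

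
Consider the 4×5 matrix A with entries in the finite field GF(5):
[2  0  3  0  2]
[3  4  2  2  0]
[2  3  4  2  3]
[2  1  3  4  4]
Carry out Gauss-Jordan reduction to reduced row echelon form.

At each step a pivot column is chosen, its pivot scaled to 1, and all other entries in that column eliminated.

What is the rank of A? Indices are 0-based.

rank = 4

step 1: normalize row 0 (÷2) = (1, 0, 4, 0, 1)
  row 1: subtract 3×row0 = (0, 4, 0, 2, 2)
  row 2: subtract 2×row0 = (0, 3, 1, 2, 1)
  row 3: subtract 2×row0 = (0, 1, 0, 4, 2)
step 2: normalize row 1 (÷4) = (0, 1, 0, 3, 3)
  row 2: subtract 3×row1 = (0, 0, 1, 3, 2)
  row 3: subtract 1×row1 = (0, 0, 0, 1, 4)
step 3: normalize row 2 (÷1) = (0, 0, 1, 3, 2)
  row 0: subtract 4×row2 = (1, 0, 0, 3, 3)
step 4: normalize row 3 (÷1) = (0, 0, 0, 1, 4)
  row 0: subtract 3×row3 = (1, 0, 0, 0, 1)
  row 1: subtract 3×row3 = (0, 1, 0, 0, 1)
  row 2: subtract 3×row3 = (0, 0, 1, 0, 0)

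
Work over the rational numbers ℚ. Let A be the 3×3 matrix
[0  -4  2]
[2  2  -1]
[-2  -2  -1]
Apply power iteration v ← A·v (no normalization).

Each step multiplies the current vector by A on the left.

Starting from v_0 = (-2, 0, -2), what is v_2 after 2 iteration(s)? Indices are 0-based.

v_0 = (-2, 0, -2).
v_1 = A·v_0 = (-4, -2, 6).
v_2 = A·v_1 = (20, -18, 6).

v_2 = (20, -18, 6)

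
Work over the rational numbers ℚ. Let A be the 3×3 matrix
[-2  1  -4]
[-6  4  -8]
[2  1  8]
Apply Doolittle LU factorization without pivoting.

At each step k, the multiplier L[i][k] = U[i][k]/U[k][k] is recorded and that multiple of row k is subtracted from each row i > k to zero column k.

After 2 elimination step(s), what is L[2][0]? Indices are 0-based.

L[2][0] = -1

Step 1: pivot at (0,0) is -2.
  row1 ← row1 − (3)·row0  ⇒  L[1][0]=3, U row1=(0, 1, 4)
  row2 ← row2 − (-1)·row0  ⇒  L[2][0]=-1, U row2=(0, 2, 4)
Step 2: pivot at (1,1) is 1.
  row2 ← row2 − (2)·row1  ⇒  L[2][1]=2, U row2=(0, 0, -4)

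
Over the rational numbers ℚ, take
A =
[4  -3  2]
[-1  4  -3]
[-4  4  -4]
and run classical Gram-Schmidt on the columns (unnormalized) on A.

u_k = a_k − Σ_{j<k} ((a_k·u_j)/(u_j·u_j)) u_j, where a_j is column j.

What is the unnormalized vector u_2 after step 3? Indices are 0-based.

u_2 = (-192/329, 64/329, -208/329)

Step 1: u_0 = a_0 = (4, -1, -4).
Step 2: u_1 = a_1 − (-32/33)·u_0 = (29/33, 100/33, 4/33).
Step 3: u_2 = a_2 − (9/11)·u_0 − (-258/329)·u_1 = (-192/329, 64/329, -208/329).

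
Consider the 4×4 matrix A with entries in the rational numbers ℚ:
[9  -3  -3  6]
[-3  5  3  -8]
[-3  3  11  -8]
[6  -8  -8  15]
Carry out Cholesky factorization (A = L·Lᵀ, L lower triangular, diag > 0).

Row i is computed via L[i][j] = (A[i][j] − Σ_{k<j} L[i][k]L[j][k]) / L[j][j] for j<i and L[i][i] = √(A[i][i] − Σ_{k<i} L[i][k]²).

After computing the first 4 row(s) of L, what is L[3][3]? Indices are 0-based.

Step 1: L[0][0] = √(9) = 3.
  L[1][0] = (-3) / L[0][0] = -1.
Step 2: L[1][1] = √(4) = 2.
  L[2][0] = (-3) / L[0][0] = -1.
  L[2][1] = (2) / L[1][1] = 1.
Step 3: L[2][2] = √(9) = 3.
  L[3][0] = (6) / L[0][0] = 2.
  L[3][1] = (-6) / L[1][1] = -3.
  L[3][2] = (-3) / L[2][2] = -1.
Step 4: L[3][3] = √(1) = 1.

L[3][3] = 1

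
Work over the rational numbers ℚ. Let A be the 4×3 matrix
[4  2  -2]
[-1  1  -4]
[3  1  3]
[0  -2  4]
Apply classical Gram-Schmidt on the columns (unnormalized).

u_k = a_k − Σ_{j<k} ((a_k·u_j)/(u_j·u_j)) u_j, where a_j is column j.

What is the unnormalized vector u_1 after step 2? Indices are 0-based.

Step 1: u_0 = a_0 = (4, -1, 3, 0).
Step 2: u_1 = a_1 − (5/13)·u_0 = (6/13, 18/13, -2/13, -2).

u_1 = (6/13, 18/13, -2/13, -2)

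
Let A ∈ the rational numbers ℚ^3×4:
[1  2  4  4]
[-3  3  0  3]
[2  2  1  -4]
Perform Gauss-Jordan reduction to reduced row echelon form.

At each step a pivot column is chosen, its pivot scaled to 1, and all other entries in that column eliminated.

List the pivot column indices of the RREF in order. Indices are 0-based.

[1] R0 /= 1  ⇒  (1, 2, 4, 4)
     R1 -= -3·R0  ⇒  (0, 9, 12, 15)
     R2 -= 2·R0  ⇒  (0, -2, -7, -12)
[2] R1 /= 9  ⇒  (0, 1, 4/3, 5/3)
     R0 -= 2·R1  ⇒  (1, 0, 4/3, 2/3)
     R2 -= -2·R1  ⇒  (0, 0, -13/3, -26/3)
[3] R2 /= -13/3  ⇒  (0, 0, 1, 2)
     R0 -= 4/3·R2  ⇒  (1, 0, 0, -2)
     R1 -= 4/3·R2  ⇒  (0, 1, 0, -1)

pivot columns: 0, 1, 2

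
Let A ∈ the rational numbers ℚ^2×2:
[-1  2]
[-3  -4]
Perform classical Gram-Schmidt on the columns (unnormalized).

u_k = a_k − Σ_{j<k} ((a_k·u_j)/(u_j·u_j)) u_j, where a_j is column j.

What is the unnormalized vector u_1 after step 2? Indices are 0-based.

Step 1: u_0 = a_0 = (-1, -3).
Step 2: u_1 = a_1 − (1)·u_0 = (3, -1).

u_1 = (3, -1)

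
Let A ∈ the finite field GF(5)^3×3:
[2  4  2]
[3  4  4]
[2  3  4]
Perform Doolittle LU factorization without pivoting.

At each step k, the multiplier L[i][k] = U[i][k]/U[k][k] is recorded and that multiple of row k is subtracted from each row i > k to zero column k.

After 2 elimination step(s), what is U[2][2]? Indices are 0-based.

k=0: U[0][0]=2
  eliminate (1,0): mult=4, new row 1: (0, 3, 1); set L[1][0]=4
  eliminate (2,0): mult=1, new row 2: (0, 4, 2); set L[2][0]=1
k=1: U[1][1]=3
  eliminate (2,1): mult=3, new row 2: (0, 0, 4); set L[2][1]=3

U[2][2] = 4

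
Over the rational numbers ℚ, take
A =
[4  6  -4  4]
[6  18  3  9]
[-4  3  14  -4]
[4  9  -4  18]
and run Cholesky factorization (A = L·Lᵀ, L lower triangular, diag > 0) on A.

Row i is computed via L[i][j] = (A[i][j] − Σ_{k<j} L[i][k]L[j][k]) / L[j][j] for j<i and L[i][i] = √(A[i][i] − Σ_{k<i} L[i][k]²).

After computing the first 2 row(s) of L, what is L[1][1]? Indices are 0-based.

Step 1: L[0][0] = √(4) = 2.
  L[1][0] = (6) / L[0][0] = 3.
Step 2: L[1][1] = √(9) = 3.

L[1][1] = 3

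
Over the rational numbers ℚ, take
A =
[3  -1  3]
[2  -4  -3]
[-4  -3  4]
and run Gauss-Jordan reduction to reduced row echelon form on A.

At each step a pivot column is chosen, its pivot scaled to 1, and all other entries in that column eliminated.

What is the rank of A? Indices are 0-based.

rank = 3

step 1: normalize row 0 (÷3) = (1, -1/3, 1)
  row 1: subtract 2×row0 = (0, -10/3, -5)
  row 2: subtract -4×row0 = (0, -13/3, 8)
step 2: normalize row 1 (÷-10/3) = (0, 1, 3/2)
  row 0: subtract -1/3×row1 = (1, 0, 3/2)
  row 2: subtract -13/3×row1 = (0, 0, 29/2)
step 3: normalize row 2 (÷29/2) = (0, 0, 1)
  row 0: subtract 3/2×row2 = (1, 0, 0)
  row 1: subtract 3/2×row2 = (0, 1, 0)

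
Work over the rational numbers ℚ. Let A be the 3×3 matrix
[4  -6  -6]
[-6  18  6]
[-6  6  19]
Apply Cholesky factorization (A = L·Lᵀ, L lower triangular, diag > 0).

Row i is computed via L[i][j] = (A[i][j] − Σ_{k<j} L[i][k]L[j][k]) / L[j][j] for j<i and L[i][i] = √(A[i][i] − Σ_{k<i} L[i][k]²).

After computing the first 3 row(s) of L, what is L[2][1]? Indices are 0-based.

Step 1: L[0][0] = √(4) = 2.
  L[1][0] = (-6) / L[0][0] = -3.
Step 2: L[1][1] = √(9) = 3.
  L[2][0] = (-6) / L[0][0] = -3.
  L[2][1] = (-3) / L[1][1] = -1.
Step 3: L[2][2] = √(9) = 3.

L[2][1] = -1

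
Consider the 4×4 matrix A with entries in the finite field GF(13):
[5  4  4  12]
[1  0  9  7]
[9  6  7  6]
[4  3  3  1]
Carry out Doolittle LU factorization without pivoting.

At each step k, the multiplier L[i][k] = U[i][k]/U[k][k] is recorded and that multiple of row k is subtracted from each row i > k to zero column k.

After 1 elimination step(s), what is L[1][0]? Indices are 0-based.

L[1][0] = 8

[col 0] pivot 5
  R1 -= 8*R0 → (0, 7, 3, 2)  (L[1][0] := 8)
  R2 -= 7*R0 → (0, 4, 5, 0)  (L[2][0] := 7)
  R3 -= 6*R0 → (0, 5, 5, 7)  (L[3][0] := 6)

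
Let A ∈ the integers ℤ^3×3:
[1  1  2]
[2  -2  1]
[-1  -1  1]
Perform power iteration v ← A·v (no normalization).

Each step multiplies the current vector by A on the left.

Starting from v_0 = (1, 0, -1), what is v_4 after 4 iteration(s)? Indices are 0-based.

v_0 = (1, 0, -1).
v_1 = A·v_0 = (-1, 1, -2).
v_2 = A·v_1 = (-4, -6, -2).
v_3 = A·v_2 = (-14, 2, 8).
v_4 = A·v_3 = (4, -24, 20).

v_4 = (4, -24, 20)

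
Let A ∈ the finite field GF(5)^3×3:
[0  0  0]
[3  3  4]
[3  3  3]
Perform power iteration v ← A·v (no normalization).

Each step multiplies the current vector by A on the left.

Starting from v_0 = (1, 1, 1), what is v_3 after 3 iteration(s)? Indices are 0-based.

v_3 = (0, 1, 4)

v_0 = (1, 1, 1).
v_1 = A·v_0 = (0, 0, 4).
v_2 = A·v_1 = (0, 1, 2).
v_3 = A·v_2 = (0, 1, 4).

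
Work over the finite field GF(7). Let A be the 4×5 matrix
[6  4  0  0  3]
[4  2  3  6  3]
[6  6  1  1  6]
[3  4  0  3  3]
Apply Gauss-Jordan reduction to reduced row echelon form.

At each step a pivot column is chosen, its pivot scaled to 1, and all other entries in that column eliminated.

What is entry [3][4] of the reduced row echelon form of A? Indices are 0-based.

[1] R0 /= 6  ⇒  (1, 3, 0, 0, 4)
     R1 -= 4·R0  ⇒  (0, 4, 3, 6, 1)
     R2 -= 6·R0  ⇒  (0, 2, 1, 1, 3)
     R3 -= 3·R0  ⇒  (0, 2, 0, 3, 5)
[2] R1 /= 4  ⇒  (0, 1, 6, 5, 2)
     R0 -= 3·R1  ⇒  (1, 0, 3, 6, 5)
     R2 -= 2·R1  ⇒  (0, 0, 3, 5, 6)
     R3 -= 2·R1  ⇒  (0, 0, 2, 0, 1)
[3] R2 /= 3  ⇒  (0, 0, 1, 4, 2)
     R0 -= 3·R2  ⇒  (1, 0, 0, 1, 6)
     R1 -= 6·R2  ⇒  (0, 1, 0, 2, 4)
     R3 -= 2·R2  ⇒  (0, 0, 0, 6, 4)
[4] R3 /= 6  ⇒  (0, 0, 0, 1, 3)
     R0 -= 1·R3  ⇒  (1, 0, 0, 0, 3)
     R1 -= 2·R3  ⇒  (0, 1, 0, 0, 5)
     R2 -= 4·R3  ⇒  (0, 0, 1, 0, 4)

M[3][4] = 3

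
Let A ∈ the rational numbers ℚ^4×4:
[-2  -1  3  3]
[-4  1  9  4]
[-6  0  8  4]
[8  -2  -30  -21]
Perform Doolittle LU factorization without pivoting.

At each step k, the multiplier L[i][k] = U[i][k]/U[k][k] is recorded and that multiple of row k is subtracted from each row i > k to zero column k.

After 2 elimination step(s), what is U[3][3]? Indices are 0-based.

Step 1: pivot at (0,0) is -2.
  row1 ← row1 − (2)·row0  ⇒  L[1][0]=2, U row1=(0, 3, 3, -2)
  row2 ← row2 − (3)·row0  ⇒  L[2][0]=3, U row2=(0, 3, -1, -5)
  row3 ← row3 − (-4)·row0  ⇒  L[3][0]=-4, U row3=(0, -6, -18, -9)
Step 2: pivot at (1,1) is 3.
  row2 ← row2 − (1)·row1  ⇒  L[2][1]=1, U row2=(0, 0, -4, -3)
  row3 ← row3 − (-2)·row1  ⇒  L[3][1]=-2, U row3=(0, 0, -12, -13)

U[3][3] = -13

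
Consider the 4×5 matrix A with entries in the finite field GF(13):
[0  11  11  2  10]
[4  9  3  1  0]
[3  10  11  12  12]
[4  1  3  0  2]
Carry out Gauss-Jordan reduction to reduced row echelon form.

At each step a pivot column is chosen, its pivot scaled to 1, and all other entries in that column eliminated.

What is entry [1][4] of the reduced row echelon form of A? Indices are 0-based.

[1] R0 <-> R1
[1] R0 /= 4  ⇒  (1, 12, 4, 10, 0)
     R2 -= 3·R0  ⇒  (0, 0, 12, 8, 12)
     R3 -= 4·R0  ⇒  (0, 5, 0, 12, 2)
[2] R1 /= 11  ⇒  (0, 1, 1, 12, 8)
     R0 -= 12·R1  ⇒  (1, 0, 5, 9, 8)
     R3 -= 5·R1  ⇒  (0, 0, 8, 4, 1)
[3] R2 /= 12  ⇒  (0, 0, 1, 5, 1)
     R0 -= 5·R2  ⇒  (1, 0, 0, 10, 3)
     R1 -= 1·R2  ⇒  (0, 1, 0, 7, 7)
     R3 -= 8·R2  ⇒  (0, 0, 0, 3, 6)
[4] R3 /= 3  ⇒  (0, 0, 0, 1, 2)
     R0 -= 10·R3  ⇒  (1, 0, 0, 0, 9)
     R1 -= 7·R3  ⇒  (0, 1, 0, 0, 6)
     R2 -= 5·R3  ⇒  (0, 0, 1, 0, 4)

M[1][4] = 6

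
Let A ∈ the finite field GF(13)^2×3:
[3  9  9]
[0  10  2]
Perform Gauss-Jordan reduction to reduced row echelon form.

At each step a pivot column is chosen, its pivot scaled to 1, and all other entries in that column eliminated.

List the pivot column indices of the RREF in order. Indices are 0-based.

step 1: normalize row 0 (÷3) = (1, 3, 3)
step 2: normalize row 1 (÷10) = (0, 1, 8)
  row 0: subtract 3×row1 = (1, 0, 5)

pivot columns: 0, 1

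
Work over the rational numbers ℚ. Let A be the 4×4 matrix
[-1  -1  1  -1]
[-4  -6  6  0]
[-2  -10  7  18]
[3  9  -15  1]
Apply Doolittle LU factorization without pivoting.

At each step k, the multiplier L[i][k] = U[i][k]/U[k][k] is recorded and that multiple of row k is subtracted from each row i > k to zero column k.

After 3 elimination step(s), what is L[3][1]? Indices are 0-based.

[col 0] pivot -1
  R1 -= 4*R0 → (0, -2, 2, 4)  (L[1][0] := 4)
  R2 -= 2*R0 → (0, -8, 5, 20)  (L[2][0] := 2)
  R3 -= -3*R0 → (0, 6, -12, -2)  (L[3][0] := -3)
[col 1] pivot -2
  R2 -= 4*R1 → (0, 0, -3, 4)  (L[2][1] := 4)
  R3 -= -3*R1 → (0, 0, -6, 10)  (L[3][1] := -3)
[col 2] pivot -3
  R3 -= 2*R2 → (0, 0, 0, 2)  (L[3][2] := 2)

L[3][1] = -3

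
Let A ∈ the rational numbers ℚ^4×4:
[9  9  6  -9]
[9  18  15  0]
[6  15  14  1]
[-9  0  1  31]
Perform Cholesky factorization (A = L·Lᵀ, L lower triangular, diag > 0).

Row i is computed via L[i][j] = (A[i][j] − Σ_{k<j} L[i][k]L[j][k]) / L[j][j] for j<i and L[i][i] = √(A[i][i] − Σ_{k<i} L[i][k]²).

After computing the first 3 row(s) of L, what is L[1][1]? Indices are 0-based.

L[1][1] = 3

Step 1: L[0][0] = √(9) = 3.
  L[1][0] = (9) / L[0][0] = 3.
Step 2: L[1][1] = √(9) = 3.
  L[2][0] = (6) / L[0][0] = 2.
  L[2][1] = (9) / L[1][1] = 3.
Step 3: L[2][2] = √(1) = 1.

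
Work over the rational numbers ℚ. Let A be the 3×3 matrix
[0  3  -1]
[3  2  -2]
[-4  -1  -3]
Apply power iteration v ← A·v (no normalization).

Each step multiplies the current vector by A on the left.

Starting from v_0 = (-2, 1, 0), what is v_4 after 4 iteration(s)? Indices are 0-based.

v_4 = (-251, -432, -463)

v_0 = (-2, 1, 0).
v_1 = A·v_0 = (3, -4, 7).
v_2 = A·v_1 = (-19, -13, -29).
v_3 = A·v_2 = (-10, -25, 176).
v_4 = A·v_3 = (-251, -432, -463).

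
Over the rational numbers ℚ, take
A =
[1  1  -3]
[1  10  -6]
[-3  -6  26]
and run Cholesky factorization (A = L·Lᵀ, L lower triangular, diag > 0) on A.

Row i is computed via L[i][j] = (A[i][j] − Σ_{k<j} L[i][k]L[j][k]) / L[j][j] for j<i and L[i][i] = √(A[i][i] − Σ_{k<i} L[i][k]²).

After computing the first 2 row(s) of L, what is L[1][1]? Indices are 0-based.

L[1][1] = 3

Step 1: L[0][0] = √(1) = 1.
  L[1][0] = (1) / L[0][0] = 1.
Step 2: L[1][1] = √(9) = 3.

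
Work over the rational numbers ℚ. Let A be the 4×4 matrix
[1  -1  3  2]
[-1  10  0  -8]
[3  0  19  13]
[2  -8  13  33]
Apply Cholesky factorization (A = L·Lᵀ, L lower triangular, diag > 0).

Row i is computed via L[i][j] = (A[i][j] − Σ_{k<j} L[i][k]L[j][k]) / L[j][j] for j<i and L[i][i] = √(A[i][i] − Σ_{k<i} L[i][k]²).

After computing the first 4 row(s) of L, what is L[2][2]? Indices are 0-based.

Step 1: L[0][0] = √(1) = 1.
  L[1][0] = (-1) / L[0][0] = -1.
Step 2: L[1][1] = √(9) = 3.
  L[2][0] = (3) / L[0][0] = 3.
  L[2][1] = (3) / L[1][1] = 1.
Step 3: L[2][2] = √(9) = 3.
  L[3][0] = (2) / L[0][0] = 2.
  L[3][1] = (-6) / L[1][1] = -2.
  L[3][2] = (9) / L[2][2] = 3.
Step 4: L[3][3] = √(16) = 4.

L[2][2] = 3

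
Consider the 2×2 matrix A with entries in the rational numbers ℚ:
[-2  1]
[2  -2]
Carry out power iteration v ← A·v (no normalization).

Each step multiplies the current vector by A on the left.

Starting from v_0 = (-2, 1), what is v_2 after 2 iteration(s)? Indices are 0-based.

v_0 = (-2, 1).
v_1 = A·v_0 = (5, -6).
v_2 = A·v_1 = (-16, 22).

v_2 = (-16, 22)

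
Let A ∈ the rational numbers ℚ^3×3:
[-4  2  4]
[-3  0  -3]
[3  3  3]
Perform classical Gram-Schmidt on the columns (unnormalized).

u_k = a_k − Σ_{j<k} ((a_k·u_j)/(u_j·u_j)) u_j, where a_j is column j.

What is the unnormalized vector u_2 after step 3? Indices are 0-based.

Step 1: u_0 = a_0 = (-4, -3, 3).
Step 2: u_1 = a_1 − (1/34)·u_0 = (36/17, 3/34, 99/34).
Step 3: u_2 = a_2 − (1/17)·u_0 − (64/49)·u_1 = (72/49, -144/49, -48/49).

u_2 = (72/49, -144/49, -48/49)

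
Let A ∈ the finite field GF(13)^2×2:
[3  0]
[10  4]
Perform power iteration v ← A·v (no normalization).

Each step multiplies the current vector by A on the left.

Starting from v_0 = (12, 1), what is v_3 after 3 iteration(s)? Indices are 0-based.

v_3 = (12, 6)

v_0 = (12, 1).
v_1 = A·v_0 = (10, 7).
v_2 = A·v_1 = (4, 11).
v_3 = A·v_2 = (12, 6).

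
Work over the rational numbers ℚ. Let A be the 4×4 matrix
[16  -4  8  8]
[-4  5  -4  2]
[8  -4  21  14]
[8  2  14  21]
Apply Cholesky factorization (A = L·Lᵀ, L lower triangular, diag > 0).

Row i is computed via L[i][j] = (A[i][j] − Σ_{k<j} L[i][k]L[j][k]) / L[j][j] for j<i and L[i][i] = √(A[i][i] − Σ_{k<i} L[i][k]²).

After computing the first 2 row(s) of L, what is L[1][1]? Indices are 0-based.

L[1][1] = 2

Step 1: L[0][0] = √(16) = 4.
  L[1][0] = (-4) / L[0][0] = -1.
Step 2: L[1][1] = √(4) = 2.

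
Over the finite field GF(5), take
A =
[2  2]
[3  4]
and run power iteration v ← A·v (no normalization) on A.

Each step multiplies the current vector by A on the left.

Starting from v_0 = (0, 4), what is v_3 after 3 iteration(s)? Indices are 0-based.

v_3 = (2, 1)

v_0 = (0, 4).
v_1 = A·v_0 = (3, 1).
v_2 = A·v_1 = (3, 3).
v_3 = A·v_2 = (2, 1).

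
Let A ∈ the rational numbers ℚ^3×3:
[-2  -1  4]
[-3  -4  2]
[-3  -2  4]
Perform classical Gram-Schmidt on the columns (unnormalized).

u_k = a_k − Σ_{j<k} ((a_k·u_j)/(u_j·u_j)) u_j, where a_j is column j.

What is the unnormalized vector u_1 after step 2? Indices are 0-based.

u_1 = (9/11, -14/11, 8/11)

Step 1: u_0 = a_0 = (-2, -3, -3).
Step 2: u_1 = a_1 − (10/11)·u_0 = (9/11, -14/11, 8/11).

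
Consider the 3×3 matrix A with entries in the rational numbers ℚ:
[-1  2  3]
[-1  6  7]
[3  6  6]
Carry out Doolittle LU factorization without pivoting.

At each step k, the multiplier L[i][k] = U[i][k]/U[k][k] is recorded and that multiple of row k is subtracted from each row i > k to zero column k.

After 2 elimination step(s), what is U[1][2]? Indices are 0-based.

k=0: U[0][0]=-1
  eliminate (1,0): mult=1, new row 1: (0, 4, 4); set L[1][0]=1
  eliminate (2,0): mult=-3, new row 2: (0, 12, 15); set L[2][0]=-3
k=1: U[1][1]=4
  eliminate (2,1): mult=3, new row 2: (0, 0, 3); set L[2][1]=3

U[1][2] = 4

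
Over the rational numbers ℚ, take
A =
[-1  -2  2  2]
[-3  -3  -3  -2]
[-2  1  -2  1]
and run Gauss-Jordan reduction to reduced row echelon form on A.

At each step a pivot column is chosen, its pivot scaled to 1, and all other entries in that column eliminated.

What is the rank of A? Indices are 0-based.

[1] R0 /= -1  ⇒  (1, 2, -2, -2)
     R1 -= -3·R0  ⇒  (0, 3, -9, -8)
     R2 -= -2·R0  ⇒  (0, 5, -6, -3)
[2] R1 /= 3  ⇒  (0, 1, -3, -8/3)
     R0 -= 2·R1  ⇒  (1, 0, 4, 10/3)
     R2 -= 5·R1  ⇒  (0, 0, 9, 31/3)
[3] R2 /= 9  ⇒  (0, 0, 1, 31/27)
     R0 -= 4·R2  ⇒  (1, 0, 0, -34/27)
     R1 -= -3·R2  ⇒  (0, 1, 0, 7/9)

rank = 3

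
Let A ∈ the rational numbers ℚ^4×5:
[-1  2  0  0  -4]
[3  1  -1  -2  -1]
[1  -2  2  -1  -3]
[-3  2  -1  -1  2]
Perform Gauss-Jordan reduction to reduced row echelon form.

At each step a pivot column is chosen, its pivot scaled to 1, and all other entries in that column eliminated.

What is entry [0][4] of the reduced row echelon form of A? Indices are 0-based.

step 1: normalize row 0 (÷-1) = (1, -2, 0, 0, 4)
  row 1: subtract 3×row0 = (0, 7, -1, -2, -13)
  row 2: subtract 1×row0 = (0, 0, 2, -1, -7)
  row 3: subtract -3×row0 = (0, -4, -1, -1, 14)
step 2: normalize row 1 (÷7) = (0, 1, -1/7, -2/7, -13/7)
  row 0: subtract -2×row1 = (1, 0, -2/7, -4/7, 2/7)
  row 3: subtract -4×row1 = (0, 0, -11/7, -15/7, 46/7)
step 3: normalize row 2 (÷2) = (0, 0, 1, -1/2, -7/2)
  row 0: subtract -2/7×row2 = (1, 0, 0, -5/7, -5/7)
  row 1: subtract -1/7×row2 = (0, 1, 0, -5/14, -33/14)
  row 3: subtract -11/7×row2 = (0, 0, 0, -41/14, 15/14)
step 4: normalize row 3 (÷-41/14) = (0, 0, 0, 1, -15/41)
  row 0: subtract -5/7×row3 = (1, 0, 0, 0, -40/41)
  row 1: subtract -5/14×row3 = (0, 1, 0, 0, -102/41)
  row 2: subtract -1/2×row3 = (0, 0, 1, 0, -151/41)

M[0][4] = -40/41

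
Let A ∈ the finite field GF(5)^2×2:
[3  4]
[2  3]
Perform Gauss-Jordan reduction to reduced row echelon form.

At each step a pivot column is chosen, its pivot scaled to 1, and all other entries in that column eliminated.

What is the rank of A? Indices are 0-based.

rank = 2

pivot(0,0)=3: scale R0 → (1, 3)
  clear (1,0): R1 −= (2)R0 → (0, 2)
pivot(1,1)=2: scale R1 → (0, 1)
  clear (0,1): R0 −= (3)R1 → (1, 0)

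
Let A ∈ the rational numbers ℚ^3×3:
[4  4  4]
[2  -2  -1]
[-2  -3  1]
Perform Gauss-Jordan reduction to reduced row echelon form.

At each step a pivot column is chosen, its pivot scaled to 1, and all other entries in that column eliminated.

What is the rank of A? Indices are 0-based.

step 1: normalize row 0 (÷4) = (1, 1, 1)
  row 1: subtract 2×row0 = (0, -4, -3)
  row 2: subtract -2×row0 = (0, -1, 3)
step 2: normalize row 1 (÷-4) = (0, 1, 3/4)
  row 0: subtract 1×row1 = (1, 0, 1/4)
  row 2: subtract -1×row1 = (0, 0, 15/4)
step 3: normalize row 2 (÷15/4) = (0, 0, 1)
  row 0: subtract 1/4×row2 = (1, 0, 0)
  row 1: subtract 3/4×row2 = (0, 1, 0)

rank = 3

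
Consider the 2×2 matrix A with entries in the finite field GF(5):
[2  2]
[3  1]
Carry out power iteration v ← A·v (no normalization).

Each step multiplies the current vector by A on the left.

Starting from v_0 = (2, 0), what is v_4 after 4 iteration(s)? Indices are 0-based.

v_4 = (3, 1)

v_0 = (2, 0).
v_1 = A·v_0 = (4, 1).
v_2 = A·v_1 = (0, 3).
v_3 = A·v_2 = (1, 3).
v_4 = A·v_3 = (3, 1).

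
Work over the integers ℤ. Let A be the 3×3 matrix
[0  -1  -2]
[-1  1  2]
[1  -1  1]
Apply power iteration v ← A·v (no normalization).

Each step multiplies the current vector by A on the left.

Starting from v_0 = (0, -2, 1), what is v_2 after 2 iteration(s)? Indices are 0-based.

v_2 = (-6, 6, 3)

v_0 = (0, -2, 1).
v_1 = A·v_0 = (0, 0, 3).
v_2 = A·v_1 = (-6, 6, 3).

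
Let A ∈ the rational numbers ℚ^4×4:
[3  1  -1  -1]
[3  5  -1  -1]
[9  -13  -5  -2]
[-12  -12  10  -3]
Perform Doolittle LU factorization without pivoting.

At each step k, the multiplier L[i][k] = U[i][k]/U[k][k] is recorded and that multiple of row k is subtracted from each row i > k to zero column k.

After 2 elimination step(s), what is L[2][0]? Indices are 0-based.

[col 0] pivot 3
  R1 -= 1*R0 → (0, 4, 0, 0)  (L[1][0] := 1)
  R2 -= 3*R0 → (0, -16, -2, 1)  (L[2][0] := 3)
  R3 -= -4*R0 → (0, -8, 6, -7)  (L[3][0] := -4)
[col 1] pivot 4
  R2 -= -4*R1 → (0, 0, -2, 1)  (L[2][1] := -4)
  R3 -= -2*R1 → (0, 0, 6, -7)  (L[3][1] := -2)

L[2][0] = 3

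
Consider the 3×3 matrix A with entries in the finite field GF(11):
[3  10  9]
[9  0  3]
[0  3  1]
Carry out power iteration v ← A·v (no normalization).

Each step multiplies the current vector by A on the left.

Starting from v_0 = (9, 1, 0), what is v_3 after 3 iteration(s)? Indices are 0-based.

v_0 = (9, 1, 0).
v_1 = A·v_0 = (4, 4, 3).
v_2 = A·v_1 = (2, 1, 4).
v_3 = A·v_2 = (8, 8, 7).

v_3 = (8, 8, 7)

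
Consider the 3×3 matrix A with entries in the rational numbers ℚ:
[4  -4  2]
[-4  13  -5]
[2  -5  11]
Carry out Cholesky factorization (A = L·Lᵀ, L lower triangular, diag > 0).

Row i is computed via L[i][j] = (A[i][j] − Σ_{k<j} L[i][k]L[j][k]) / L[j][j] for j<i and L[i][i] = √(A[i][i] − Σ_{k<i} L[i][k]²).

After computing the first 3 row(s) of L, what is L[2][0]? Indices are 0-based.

Step 1: L[0][0] = √(4) = 2.
  L[1][0] = (-4) / L[0][0] = -2.
Step 2: L[1][1] = √(9) = 3.
  L[2][0] = (2) / L[0][0] = 1.
  L[2][1] = (-3) / L[1][1] = -1.
Step 3: L[2][2] = √(9) = 3.

L[2][0] = 1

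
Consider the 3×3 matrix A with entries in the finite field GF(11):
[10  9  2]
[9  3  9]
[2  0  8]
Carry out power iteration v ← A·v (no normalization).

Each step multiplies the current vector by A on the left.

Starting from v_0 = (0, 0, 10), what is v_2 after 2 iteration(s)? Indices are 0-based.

v_0 = (0, 0, 10).
v_1 = A·v_0 = (9, 2, 3).
v_2 = A·v_1 = (4, 4, 9).

v_2 = (4, 4, 9)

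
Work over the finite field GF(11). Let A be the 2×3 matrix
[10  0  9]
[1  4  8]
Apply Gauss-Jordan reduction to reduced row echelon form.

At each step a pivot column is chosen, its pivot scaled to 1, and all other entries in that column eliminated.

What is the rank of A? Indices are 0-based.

[1] R0 /= 10  ⇒  (1, 0, 2)
     R1 -= 1·R0  ⇒  (0, 4, 6)
[2] R1 /= 4  ⇒  (0, 1, 7)

rank = 2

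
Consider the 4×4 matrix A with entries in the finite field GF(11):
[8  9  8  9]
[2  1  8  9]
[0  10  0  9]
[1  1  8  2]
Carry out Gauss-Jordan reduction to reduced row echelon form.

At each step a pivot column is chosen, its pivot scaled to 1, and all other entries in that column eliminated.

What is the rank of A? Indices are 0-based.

rank = 4

[1] R0 /= 8  ⇒  (1, 8, 1, 8)
     R1 -= 2·R0  ⇒  (0, 7, 6, 4)
     R3 -= 1·R0  ⇒  (0, 4, 7, 5)
[2] R1 /= 7  ⇒  (0, 1, 4, 10)
     R0 -= 8·R1  ⇒  (1, 0, 2, 5)
     R2 -= 10·R1  ⇒  (0, 0, 4, 8)
     R3 -= 4·R1  ⇒  (0, 0, 2, 9)
[3] R2 /= 4  ⇒  (0, 0, 1, 2)
     R0 -= 2·R2  ⇒  (1, 0, 0, 1)
     R1 -= 4·R2  ⇒  (0, 1, 0, 2)
     R3 -= 2·R2  ⇒  (0, 0, 0, 5)
[4] R3 /= 5  ⇒  (0, 0, 0, 1)
     R0 -= 1·R3  ⇒  (1, 0, 0, 0)
     R1 -= 2·R3  ⇒  (0, 1, 0, 0)
     R2 -= 2·R3  ⇒  (0, 0, 1, 0)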